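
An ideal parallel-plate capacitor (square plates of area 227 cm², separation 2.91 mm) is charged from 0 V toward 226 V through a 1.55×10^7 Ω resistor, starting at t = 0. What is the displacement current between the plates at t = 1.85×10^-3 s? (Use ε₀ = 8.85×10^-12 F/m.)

2.59×10^-6 A

C = ε₀A/d = (8.85×10^-12)(0.0227)/(2.91×10^-3) = 6.904×10^-11 F, so τ = RC = 1.070×10^-3 s.
The conduction current is I(t) = (V₀/R) e^(−t/τ), and the displacement current between the plates equals it.
t/τ = 1.729; I_d = (226/1.55×10^7) · e^(−1.729) = (1.458×10^-5)(0.1775) = 2.59×10^-6 A.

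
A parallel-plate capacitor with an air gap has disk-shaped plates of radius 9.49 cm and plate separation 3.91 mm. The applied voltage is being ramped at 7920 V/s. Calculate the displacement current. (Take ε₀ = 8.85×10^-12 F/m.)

5.07×10^-7 A

The displacement current equals the charging current C dV/dt. With C = ε₀A/d = (8.85×10^-12)(0.02829)/(3.91×10^-3) = 6.403×10^-11 F, I_d = (6.403×10^-11)(7920) = 5.07×10^-7 A.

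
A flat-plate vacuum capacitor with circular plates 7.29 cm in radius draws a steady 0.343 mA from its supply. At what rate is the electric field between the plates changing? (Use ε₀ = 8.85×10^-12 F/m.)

Charge continuity gives I_d = I = 3.43×10^-4 A between the plates.
Then dE/dt = I_d/(ε₀A) = 2.32×10^9 V/(m·s).

2.32×10^9 V/(m·s)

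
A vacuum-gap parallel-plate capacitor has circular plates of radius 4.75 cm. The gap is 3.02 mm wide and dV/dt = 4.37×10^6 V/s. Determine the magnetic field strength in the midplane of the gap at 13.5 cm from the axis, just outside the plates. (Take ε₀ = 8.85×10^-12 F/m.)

1.34×10^-10 T

dE/dt = (dV/dt)/d = 1.447×10^9 V/(m·s); I_d = ε₀(πR²)(dE/dt) = (8.85×10^-12)(7.088×10^-3)(1.447×10^9) = 9.077×10^-5 A.
Outside the plates the loop encloses all of I_d, so B·2πr = μ₀ I_d and B = 1.34×10^-10 T.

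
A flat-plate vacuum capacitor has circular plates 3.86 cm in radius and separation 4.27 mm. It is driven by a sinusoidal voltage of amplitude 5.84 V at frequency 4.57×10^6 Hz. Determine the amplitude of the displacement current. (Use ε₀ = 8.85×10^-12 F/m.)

The displacement current equals the conduction current C dV/dt, which peaks at C V₀ ω.
With C = ε₀A/d = (8.85×10^-12)(4.681×10^-3)/(4.27×10^-3) = 9.702×10^-12 F and ω = 2πf = 2.871×10^7 rad/s, I_d,max = (9.702×10^-12)(5.84)(2.871×10^7) = 1.63×10^-3 A.

1.63×10^-3 A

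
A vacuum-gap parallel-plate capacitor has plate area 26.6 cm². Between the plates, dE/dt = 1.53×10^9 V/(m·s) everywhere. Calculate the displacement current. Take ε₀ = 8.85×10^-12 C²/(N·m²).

3.60×10^-5 A

The displacement current is ε₀ times dΦ_E/dt = ε₀ A dE/dt = (8.85×10^-12)(2.66×10^-3)(1.53×10^9) = 3.60×10^-5 A.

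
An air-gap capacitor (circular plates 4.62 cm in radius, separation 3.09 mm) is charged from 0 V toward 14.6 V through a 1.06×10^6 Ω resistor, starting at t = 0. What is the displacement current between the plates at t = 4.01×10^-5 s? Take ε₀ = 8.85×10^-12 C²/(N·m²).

C = ε₀A/d = (8.85×10^-12)(6.706×10^-3)/(3.09×10^-3) = 1.921×10^-11 F, so τ = RC = 2.036×10^-5 s.
The conduction current is I(t) = (V₀/R) e^(−t/τ), and the displacement current between the plates equals it.
t/τ = 1.970; I_d = (14.6/1.06×10^6) · e^(−1.970) = (1.377×10^-5)(0.1395) = 1.92×10^-6 A.

1.92×10^-6 A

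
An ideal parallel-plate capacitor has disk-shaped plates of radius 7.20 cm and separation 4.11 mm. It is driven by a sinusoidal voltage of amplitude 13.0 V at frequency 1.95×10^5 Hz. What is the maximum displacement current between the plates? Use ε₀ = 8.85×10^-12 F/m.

(dE/dt)_max = V₀ω/d = 3.875×10^9 V/(m·s); ω = 2πf = 1.225×10^6 rad/s.
I_d,max = ε₀ A (dE/dt)_max = (8.85×10^-12)(0.01629)(3.875×10^9) = 5.59×10^-4 A.

5.59×10^-4 A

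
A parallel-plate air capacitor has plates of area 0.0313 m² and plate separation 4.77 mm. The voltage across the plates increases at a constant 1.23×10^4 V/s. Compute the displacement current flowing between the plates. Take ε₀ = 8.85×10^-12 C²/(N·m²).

The field between the plates is E = V/d, so dE/dt = (1.23×10^4)/(4.77×10^-3 m) = 2.579×10^6 V/(m·s).
I_d = ε₀ A (dE/dt) = (8.85×10^-12)(0.0313)(2.579×10^6) = 7.14×10^-7 A.

7.14×10^-7 A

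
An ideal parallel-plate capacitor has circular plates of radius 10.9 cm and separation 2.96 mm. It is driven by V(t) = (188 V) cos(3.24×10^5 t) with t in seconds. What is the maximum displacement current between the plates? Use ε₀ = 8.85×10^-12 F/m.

The displacement current equals the conduction current C dV/dt, which peaks at C V₀ ω.
With C = ε₀A/d = (8.85×10^-12)(0.03733)/(2.96×10^-3) = 1.116×10^-10 F and ω = 3.24×10^5 rad/s, I_d,max = (1.116×10^-10)(188)(3.24×10^5) = 6.80×10^-3 A.

6.80×10^-3 A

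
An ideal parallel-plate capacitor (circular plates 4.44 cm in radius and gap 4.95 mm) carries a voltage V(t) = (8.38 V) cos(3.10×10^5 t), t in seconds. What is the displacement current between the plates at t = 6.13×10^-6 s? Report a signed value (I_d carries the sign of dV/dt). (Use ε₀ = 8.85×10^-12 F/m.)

C = ε₀A/d = (8.85×10^-12)(6.193×10^-3)/(4.95×10^-3) = 1.107×10^-11 F. dV/dt = V₀ω·−sin(ωt); at ωt = 1.9003 rad this factor is -0.9462.
I_d = C dV/dt = (1.107×10^-11)(8.38)(3.10×10^5)(-0.9462) = -2.72×10^-5 A.

-2.72×10^-5 A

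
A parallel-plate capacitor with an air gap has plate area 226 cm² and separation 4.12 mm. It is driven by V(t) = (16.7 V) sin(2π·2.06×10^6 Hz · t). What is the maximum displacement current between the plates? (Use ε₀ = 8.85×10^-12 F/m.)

0.0105 A

The displacement current equals the conduction current C dV/dt, which peaks at C V₀ ω.
With C = ε₀A/d = (8.85×10^-12)(0.0226)/(4.12×10^-3) = 4.855×10^-11 F and ω = 2πf = 1.294×10^7 rad/s, I_d,max = (4.855×10^-11)(16.7)(1.294×10^7) = 0.0105 A.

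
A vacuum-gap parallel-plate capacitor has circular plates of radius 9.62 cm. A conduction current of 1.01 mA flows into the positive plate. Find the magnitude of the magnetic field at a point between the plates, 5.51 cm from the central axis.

1.20×10^-9 T

By continuity the displacement current in the gap matches the conduction current: I_d = 1.01×10^-3 A.
∮B·dl = μ₀ I_d,enc with I_d,enc = I_d r²/R² = 3.313×10^-4 A; so B = μ₀ I_d,enc/(2πr) = 1.20×10^-9 T.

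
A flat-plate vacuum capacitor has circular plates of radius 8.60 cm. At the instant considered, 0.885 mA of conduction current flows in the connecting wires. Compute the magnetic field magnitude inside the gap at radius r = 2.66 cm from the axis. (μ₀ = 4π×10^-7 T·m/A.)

No conduction current crosses the gap, so I_d there equals the 8.85×10^-4 A in the leads.
An Ampèrian loop of radius r encloses a fraction (r/R)² of I_d. Then B·2πr = μ₀ I_d (r/R)², giving B = μ₀ I_d r/(2πR²) = 6.37×10^-10 T.

6.37×10^-10 T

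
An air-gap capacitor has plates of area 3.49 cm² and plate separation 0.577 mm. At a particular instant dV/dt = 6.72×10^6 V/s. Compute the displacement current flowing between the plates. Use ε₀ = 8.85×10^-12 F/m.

C = ε₀A/d = (8.85×10^-12)(3.49×10^-4)/(5.77×10^-4) = 5.353×10^-12 F.
I_d = C dV/dt = (5.353×10^-12)(6.72×10^6) = 3.60×10^-5 A.

3.60×10^-5 A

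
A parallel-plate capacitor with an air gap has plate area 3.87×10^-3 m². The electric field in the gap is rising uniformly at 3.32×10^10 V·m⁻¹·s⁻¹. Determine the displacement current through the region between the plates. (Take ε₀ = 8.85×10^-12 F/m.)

The displacement current is ε₀ times dΦ_E/dt = ε₀ A dE/dt = (8.85×10^-12)(3.87×10^-3)(3.32×10^10) = 1.14×10^-3 A.

1.14×10^-3 A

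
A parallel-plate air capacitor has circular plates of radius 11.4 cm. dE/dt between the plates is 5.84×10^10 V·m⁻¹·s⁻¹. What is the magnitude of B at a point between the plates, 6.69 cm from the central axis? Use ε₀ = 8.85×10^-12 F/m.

I_d = ε₀ dΦ_E/dt = ε₀ πR² (dE/dt) = (8.85×10^-12)(0.04083)(5.84×10^10) = 0.02110 A through the full plate area.
∮B·dl = μ₀ I_d,enc with I_d,enc = I_d r²/R² = 7.266×10^-3 A; so B = μ₀ I_d,enc/(2πr) = 2.17×10^-8 T.

2.17×10^-8 T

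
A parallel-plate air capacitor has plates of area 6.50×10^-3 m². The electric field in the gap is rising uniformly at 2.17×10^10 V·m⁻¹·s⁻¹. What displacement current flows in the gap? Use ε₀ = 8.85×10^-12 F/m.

1.25×10^-3 A

I_d = ε₀ A (dE/dt) = (8.85×10^-12)(6.50×10^-3 m²)(2.17×10^10) = 1.25×10^-3 A.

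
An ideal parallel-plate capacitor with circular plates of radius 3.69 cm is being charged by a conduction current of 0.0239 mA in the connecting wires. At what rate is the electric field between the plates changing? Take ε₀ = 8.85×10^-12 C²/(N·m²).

6.31×10^8 V/(m·s)

By continuity, I_d in the gap equals the 0.0239 mA flowing in the wire.
Inverting I_d = ε₀ A dE/dt gives dE/dt = 2.39×10^-5 / (8.85×10^-12 · 4.278×10^-3) = 6.31×10^8 V/(m·s).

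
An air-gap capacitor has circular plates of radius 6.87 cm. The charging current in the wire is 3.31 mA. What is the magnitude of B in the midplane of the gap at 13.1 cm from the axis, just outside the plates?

By continuity the displacement current in the gap matches the conduction current: I_d = 3.31×10^-3 A.
Outside the plates the loop encloses all of I_d, so B·2πr = μ₀ I_d and B = 5.05×10^-9 T.

5.05×10^-9 T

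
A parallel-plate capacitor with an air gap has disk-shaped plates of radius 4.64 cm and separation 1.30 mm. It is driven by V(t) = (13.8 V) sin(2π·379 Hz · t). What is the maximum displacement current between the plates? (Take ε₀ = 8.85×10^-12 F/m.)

1.51×10^-6 A

The displacement current equals the conduction current C dV/dt, which peaks at C V₀ ω.
With C = ε₀A/d = (8.85×10^-12)(6.764×10^-3)/(1.30×10^-3) = 4.605×10^-11 F and ω = 2πf = 2381 rad/s, I_d,max = (4.605×10^-11)(13.8)(2381) = 1.51×10^-6 A.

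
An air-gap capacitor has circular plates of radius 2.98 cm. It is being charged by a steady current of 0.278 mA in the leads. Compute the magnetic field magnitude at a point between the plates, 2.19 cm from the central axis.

No conduction current crosses the gap, so I_d there equals the 2.78×10^-4 A in the leads.
∮B·dl = μ₀ I_d,enc with I_d,enc = I_d r²/R² = 1.501×10^-4 A; so B = μ₀ I_d,enc/(2πr) = 1.37×10^-9 T.

1.37×10^-9 T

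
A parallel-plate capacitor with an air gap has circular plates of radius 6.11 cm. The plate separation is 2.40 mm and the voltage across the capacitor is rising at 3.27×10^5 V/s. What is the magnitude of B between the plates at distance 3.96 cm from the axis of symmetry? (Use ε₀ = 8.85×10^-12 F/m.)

3.00×10^-11 T

dE/dt = (dV/dt)/d = 1.362×10^8 V/(m·s); I_d = ε₀(πR²)(dE/dt) = (8.85×10^-12)(0.01173)(1.362×10^8) = 1.414×10^-5 A.
∮B·dl = μ₀ I_d,enc with I_d,enc = I_d r²/R² = 5.940×10^-6 A; so B = μ₀ I_d,enc/(2πr) = 3.00×10^-11 T.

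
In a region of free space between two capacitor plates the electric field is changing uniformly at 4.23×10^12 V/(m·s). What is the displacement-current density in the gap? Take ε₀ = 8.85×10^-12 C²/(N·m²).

J_d = ε₀ ∂E/∂t, so J_d = 37.4 A/m².

37.4 A/m²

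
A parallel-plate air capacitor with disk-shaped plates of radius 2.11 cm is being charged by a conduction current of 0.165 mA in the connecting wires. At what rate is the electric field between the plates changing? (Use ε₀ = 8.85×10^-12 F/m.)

The displacement current between the plates equals the conduction current, I_d = 0.165 mA.
Since I_d = ε₀ A dE/dt, dE/dt = I_d/(ε₀A) = (1.65×10^-4)/((8.85×10^-12)(1.399×10^-3)) = 1.33×10^10 V/(m·s).

1.33×10^10 V/(m·s)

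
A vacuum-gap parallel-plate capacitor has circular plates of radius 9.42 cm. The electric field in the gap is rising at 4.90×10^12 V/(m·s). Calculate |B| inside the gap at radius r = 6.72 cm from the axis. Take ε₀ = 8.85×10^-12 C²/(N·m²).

1.83×10^-6 T

Through the whole plate area (πR² = 0.02788 m²), I_d = ε₀ πR² dE/dt = 1.209 A.
An Ampèrian loop of radius r encloses a fraction (r/R)² of I_d. Then B·2πr = μ₀ I_d (r/R)², giving B = μ₀ I_d r/(2πR²) = 1.83×10^-6 T.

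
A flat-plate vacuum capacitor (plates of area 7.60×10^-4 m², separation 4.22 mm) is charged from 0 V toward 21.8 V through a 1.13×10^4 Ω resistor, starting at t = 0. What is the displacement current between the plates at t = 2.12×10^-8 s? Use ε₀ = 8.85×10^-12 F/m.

5.95×10^-4 A

C = ε₀A/d = (8.85×10^-12)(7.60×10^-4)/(4.22×10^-3) = 1.594×10^-12 F, so τ = RC = 1.801×10^-8 s.
The conduction current is I(t) = (V₀/R) e^(−t/τ), and the displacement current between the plates equals it.
t/τ = 1.177; I_d = (21.8/1.13×10^4) · e^(−1.177) = (1.929×10^-3)(0.3082) = 5.95×10^-4 A.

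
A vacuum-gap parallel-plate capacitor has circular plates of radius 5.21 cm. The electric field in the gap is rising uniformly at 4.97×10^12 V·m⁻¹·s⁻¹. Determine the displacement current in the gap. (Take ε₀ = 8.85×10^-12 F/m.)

I_d = ε₀ A (dE/dt) = (8.85×10^-12)(8.528×10^-3 m²)(4.97×10^12) = 0.375 A.

0.375 A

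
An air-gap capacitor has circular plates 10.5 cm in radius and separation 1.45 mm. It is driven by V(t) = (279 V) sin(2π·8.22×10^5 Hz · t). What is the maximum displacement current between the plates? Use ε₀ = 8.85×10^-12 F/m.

The displacement current equals the conduction current C dV/dt, which peaks at C V₀ ω.
With C = ε₀A/d = (8.85×10^-12)(0.03464)/(1.45×10^-3) = 2.114×10^-10 F and ω = 2πf = 5.165×10^6 rad/s, I_d,max = (2.114×10^-10)(279)(5.165×10^6) = 0.305 A.

0.305 A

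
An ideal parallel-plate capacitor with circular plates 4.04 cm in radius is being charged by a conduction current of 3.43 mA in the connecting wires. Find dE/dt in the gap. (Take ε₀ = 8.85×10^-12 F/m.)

The displacement current between the plates equals the conduction current, I_d = 3.43 mA.
Since I_d = ε₀ A dE/dt, dE/dt = I_d/(ε₀A) = (3.43×10^-3)/((8.85×10^-12)(5.128×10^-3)) = 7.56×10^10 V/(m·s).

7.56×10^10 V/(m·s)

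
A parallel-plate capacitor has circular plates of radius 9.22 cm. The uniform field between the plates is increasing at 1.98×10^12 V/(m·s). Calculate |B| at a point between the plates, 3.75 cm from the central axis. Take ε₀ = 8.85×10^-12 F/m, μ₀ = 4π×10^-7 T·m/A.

4.13×10^-7 T

Total displacement current: I_d = ε₀(πR²)(dE/dt) = (8.85×10^-12)(0.02671)(1.98×10^12) = 0.4680 A.
∮B·dl = μ₀ I_d,enc with I_d,enc = I_d r²/R² = 0.07742 A; so B = μ₀ I_d,enc/(2πr) = 4.13×10^-7 T.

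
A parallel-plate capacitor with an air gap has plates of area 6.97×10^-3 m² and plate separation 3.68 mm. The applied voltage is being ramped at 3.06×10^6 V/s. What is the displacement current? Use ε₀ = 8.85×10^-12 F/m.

The displacement current equals the charging current C dV/dt. With C = ε₀A/d = (8.85×10^-12)(6.97×10^-3)/(3.68×10^-3) = 1.676×10^-11 F, I_d = (1.676×10^-11)(3.06×10^6) = 5.13×10^-5 A.

5.13×10^-5 A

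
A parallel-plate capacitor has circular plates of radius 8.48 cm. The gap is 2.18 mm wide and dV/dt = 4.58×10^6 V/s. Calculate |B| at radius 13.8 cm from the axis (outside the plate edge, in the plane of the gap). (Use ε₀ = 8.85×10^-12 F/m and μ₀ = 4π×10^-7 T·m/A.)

I_d = C dV/dt with C = ε₀πR²/d = 9.171×10^-11 F, so I_d = (9.171×10^-11)(4.58×10^6) = 4.200×10^-4 A.
With r > R the enclosed displacement current is the full I_d; B = μ₀ I_d / (2πr) = 6.09×10^-10 T.

6.09×10^-10 T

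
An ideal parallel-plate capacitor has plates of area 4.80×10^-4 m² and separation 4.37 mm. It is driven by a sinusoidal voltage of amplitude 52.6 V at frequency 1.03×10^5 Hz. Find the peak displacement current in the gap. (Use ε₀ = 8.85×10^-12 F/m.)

(dE/dt)_max = V₀ω/d = 7.790×10^9 V/(m·s); ω = 2πf = 6.472×10^5 rad/s.
I_d,max = ε₀ A (dE/dt)_max = (8.85×10^-12)(4.80×10^-4)(7.790×10^9) = 3.31×10^-5 A.

3.31×10^-5 A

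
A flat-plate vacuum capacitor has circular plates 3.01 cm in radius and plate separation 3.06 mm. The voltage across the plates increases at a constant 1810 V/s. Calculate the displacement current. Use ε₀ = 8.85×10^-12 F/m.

1.49×10^-8 A

C = ε₀A/d = (8.85×10^-12)(2.846×10^-3)/(3.06×10^-3) = 8.231×10^-12 F.
I_d = C dV/dt = (8.231×10^-12)(1810) = 1.49×10^-8 A.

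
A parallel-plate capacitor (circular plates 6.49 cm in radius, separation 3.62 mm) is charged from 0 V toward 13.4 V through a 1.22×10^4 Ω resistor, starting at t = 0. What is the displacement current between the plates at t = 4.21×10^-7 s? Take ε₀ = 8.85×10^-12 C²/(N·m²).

3.78×10^-4 A

C = ε₀A/d = (8.85×10^-12)(0.01323)/(3.62×10^-3) = 3.234×10^-11 F and τ = RC = 3.945×10^-7 s. I_d in the gap equals the RC charging current.
I_d(t) = (V₀/R) e^(−t/τ) = 1.098×10^-3 · e^(−1.067) = 3.78×10^-4 A.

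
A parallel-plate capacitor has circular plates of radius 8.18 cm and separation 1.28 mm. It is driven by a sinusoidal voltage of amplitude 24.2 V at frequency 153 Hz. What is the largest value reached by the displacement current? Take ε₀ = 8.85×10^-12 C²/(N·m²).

3.38×10^-6 A

The displacement current equals the conduction current C dV/dt, which peaks at C V₀ ω.
With C = ε₀A/d = (8.85×10^-12)(0.02102)/(1.28×10^-3) = 1.453×10^-10 F and ω = 2πf = 961.3 rad/s, I_d,max = (1.453×10^-10)(24.2)(961.3) = 3.38×10^-6 A.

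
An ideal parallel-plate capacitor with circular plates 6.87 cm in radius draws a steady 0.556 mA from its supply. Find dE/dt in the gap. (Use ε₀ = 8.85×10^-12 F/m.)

4.24×10^9 V/(m·s)

By continuity, I_d in the gap equals the 0.556 mA flowing in the wire.
Inverting I_d = ε₀ A dE/dt gives dE/dt = 5.56×10^-4 / (8.85×10^-12 · 0.01483) = 4.24×10^9 V/(m·s).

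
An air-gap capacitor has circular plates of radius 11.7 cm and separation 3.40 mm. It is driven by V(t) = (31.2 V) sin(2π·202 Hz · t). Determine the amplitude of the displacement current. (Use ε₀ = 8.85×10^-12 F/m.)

4.43×10^-6 A

C = ε₀A/d = (8.85×10^-12)(0.04301)/(3.40×10^-3) = 1.120×10^-10 F; ω = 2πf = 1269 rad/s.
I_d = C dV/dt, so |I_d|_max = C V₀ ω = (1.120×10^-10)(31.2)(1269) = 4.43×10^-6 A.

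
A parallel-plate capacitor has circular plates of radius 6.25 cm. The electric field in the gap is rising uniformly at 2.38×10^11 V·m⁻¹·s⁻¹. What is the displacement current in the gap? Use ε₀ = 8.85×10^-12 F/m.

0.0258 A

With a uniform field, Φ_E = EA, so I_d = ε₀ A dE/dt = 0.0258 A.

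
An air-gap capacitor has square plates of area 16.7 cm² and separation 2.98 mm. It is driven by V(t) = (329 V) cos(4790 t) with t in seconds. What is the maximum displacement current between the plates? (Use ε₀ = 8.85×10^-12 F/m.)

C = ε₀A/d = (8.85×10^-12)(1.67×10^-3)/(2.98×10^-3) = 4.960×10^-12 F; ω = 4790 rad/s.
I_d = C dV/dt, so |I_d|_max = C V₀ ω = (4.960×10^-12)(329)(4790) = 7.82×10^-6 A.

7.82×10^-6 A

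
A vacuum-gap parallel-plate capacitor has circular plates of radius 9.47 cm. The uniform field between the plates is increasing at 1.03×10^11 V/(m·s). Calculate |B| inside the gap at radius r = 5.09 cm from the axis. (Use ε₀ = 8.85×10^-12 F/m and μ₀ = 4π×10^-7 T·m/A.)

I_d = ε₀ dΦ_E/dt = ε₀ πR² (dE/dt) = (8.85×10^-12)(0.02817)(1.03×10^11) = 0.02568 A through the full plate area.
For r < R the Ampère–Maxwell law gives B(2πr) = μ₀ I_d (r²/R²), so B = μ₀ I_d r/(2πR²) = (4π×10^-7)(0.02568)(0.0509)/(2π·0.0947²) = 2.92×10^-8 T.

2.92×10^-8 T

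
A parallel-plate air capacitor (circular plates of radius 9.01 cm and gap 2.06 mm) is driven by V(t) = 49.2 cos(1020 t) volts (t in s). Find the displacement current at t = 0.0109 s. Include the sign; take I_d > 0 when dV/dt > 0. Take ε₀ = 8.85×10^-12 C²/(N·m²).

dE/dt = (V₀ω/d)·−sin(ωt) with ωt = 11.118 rad: (49.2)(1020)(0.9925)/(2.06×10^-3) = 2.418×10^7 V/(m·s).
I_d = ε₀ A dE/dt = (8.85×10^-12)(0.02550)(2.418×10^7) = 5.46×10^-6 A.

5.46×10^-6 A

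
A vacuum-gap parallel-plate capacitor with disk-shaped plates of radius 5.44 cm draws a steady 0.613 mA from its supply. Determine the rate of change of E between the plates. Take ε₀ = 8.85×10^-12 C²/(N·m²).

By continuity, I_d in the gap equals the 0.613 mA flowing in the wire.
Then dE/dt = I_d/(ε₀A) = 7.45×10^9 V/(m·s).

7.45×10^9 V/(m·s)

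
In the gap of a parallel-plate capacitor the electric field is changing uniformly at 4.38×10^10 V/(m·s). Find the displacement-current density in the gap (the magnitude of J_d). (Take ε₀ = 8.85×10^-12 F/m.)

J_d = ε₀ ∂E/∂t, so J_d = 0.388 A/m².

0.388 A/m²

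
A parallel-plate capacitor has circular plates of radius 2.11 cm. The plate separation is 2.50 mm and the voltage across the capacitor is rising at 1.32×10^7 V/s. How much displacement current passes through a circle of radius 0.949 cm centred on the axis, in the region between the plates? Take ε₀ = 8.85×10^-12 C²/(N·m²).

I_d = C dV/dt with C = ε₀πR²/d = 4.952×10^-12 F, so I_d = (4.952×10^-12)(1.32×10^7) = 6.537×10^-5 A.
The field is uniform, so I_d,enc = I_d (r/R)² = (6.537×10^-5)(0.949/2.11)² = 1.32×10^-5 A.

1.32×10^-5 A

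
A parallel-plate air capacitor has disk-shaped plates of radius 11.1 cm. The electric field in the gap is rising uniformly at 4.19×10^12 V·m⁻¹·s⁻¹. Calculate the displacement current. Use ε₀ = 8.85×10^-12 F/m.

With a uniform field, Φ_E = EA, so I_d = ε₀ A dE/dt = 1.44 A.

1.44 A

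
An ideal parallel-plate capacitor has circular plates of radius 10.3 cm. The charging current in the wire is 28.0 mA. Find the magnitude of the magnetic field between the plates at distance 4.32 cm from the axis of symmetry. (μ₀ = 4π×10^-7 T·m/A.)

By continuity the displacement current in the gap matches the conduction current: I_d = 0.0280 A.
For r < R the Ampère–Maxwell law gives B(2πr) = μ₀ I_d (r²/R²), so B = μ₀ I_d r/(2πR²) = (4π×10^-7)(0.0280)(0.0432)/(2π·0.103²) = 2.28×10^-8 T.

2.28×10^-8 T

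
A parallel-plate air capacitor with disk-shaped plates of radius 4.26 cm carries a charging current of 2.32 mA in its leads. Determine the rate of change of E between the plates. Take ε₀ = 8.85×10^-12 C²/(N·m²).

The displacement current between the plates equals the conduction current, I_d = 2.32 mA.
Then dE/dt = I_d/(ε₀A) = 4.60×10^10 V/(m·s).

4.60×10^10 V/(m·s)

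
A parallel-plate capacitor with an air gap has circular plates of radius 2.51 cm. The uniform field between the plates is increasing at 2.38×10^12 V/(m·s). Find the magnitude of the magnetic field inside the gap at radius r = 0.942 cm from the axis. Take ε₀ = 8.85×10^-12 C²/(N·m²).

Through the whole plate area (πR² = 1.979×10^-3 m²), I_d = ε₀ πR² dE/dt = 0.04168 A.
∮B·dl = μ₀ I_d,enc with I_d,enc = I_d r²/R² = 5.871×10^-3 A; so B = μ₀ I_d,enc/(2πr) = 1.25×10^-7 T.

1.25×10^-7 T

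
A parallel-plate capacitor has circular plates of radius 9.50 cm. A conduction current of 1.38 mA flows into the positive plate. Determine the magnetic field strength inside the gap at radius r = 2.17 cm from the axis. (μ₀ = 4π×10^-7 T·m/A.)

By continuity the displacement current in the gap matches the conduction current: I_d = 1.38×10^-3 A.
∮B·dl = μ₀ I_d,enc with I_d,enc = I_d r²/R² = 7.200×10^-5 A; so B = μ₀ I_d,enc/(2πr) = 6.64×10^-10 T.

6.64×10^-10 T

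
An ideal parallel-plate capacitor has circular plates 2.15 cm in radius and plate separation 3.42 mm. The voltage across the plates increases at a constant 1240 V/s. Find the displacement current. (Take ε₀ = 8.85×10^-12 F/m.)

E = V/d so dE/dt = (dV/dt)/d = 3.626×10^5 V/(m·s), and I_d = ε₀ A dE/dt = (8.85×10^-12)(1.452×10^-3)(3.626×10^5) = 4.66×10^-9 A.

4.66×10^-9 A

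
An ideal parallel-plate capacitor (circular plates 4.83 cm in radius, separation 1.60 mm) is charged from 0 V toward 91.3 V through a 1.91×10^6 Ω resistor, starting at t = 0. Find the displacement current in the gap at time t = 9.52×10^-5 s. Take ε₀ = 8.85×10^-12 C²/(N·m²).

With C = ε₀A/d = (8.85×10^-12)(7.329×10^-3)/(1.60×10^-3) = 4.054×10^-11 F, the time constant is τ = RC = 7.743×10^-5 s, so t/τ = 1.229 and e^(−t/τ) = 0.2926.
I_d = I_cond = (V₀/R) e^(−t/τ) = (4.780×10^-5)(0.2926) = 1.40×10^-5 A.

1.40×10^-5 A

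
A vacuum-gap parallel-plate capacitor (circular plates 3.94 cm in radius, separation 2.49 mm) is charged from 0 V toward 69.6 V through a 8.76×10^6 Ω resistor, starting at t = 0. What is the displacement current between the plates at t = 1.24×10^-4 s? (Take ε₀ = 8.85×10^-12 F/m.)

3.51×10^-6 A

C = ε₀A/d = (8.85×10^-12)(4.877×10^-3)/(2.49×10^-3) = 1.733×10^-11 F and τ = RC = 1.518×10^-4 s. I_d in the gap equals the RC charging current.
I_d(t) = (V₀/R) e^(−t/τ) = 7.945×10^-6 · e^(−0.8169) = 3.51×10^-6 A.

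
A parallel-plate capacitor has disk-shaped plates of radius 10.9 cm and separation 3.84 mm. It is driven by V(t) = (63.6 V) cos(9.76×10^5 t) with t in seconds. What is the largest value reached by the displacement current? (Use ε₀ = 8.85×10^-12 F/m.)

(dE/dt)_max = V₀ω/d = 1.617×10^10 V/(m·s); ω = 9.76×10^5 rad/s.
I_d,max = ε₀ A (dE/dt)_max = (8.85×10^-12)(0.03733)(1.617×10^10) = 5.34×10^-3 A.

5.34×10^-3 A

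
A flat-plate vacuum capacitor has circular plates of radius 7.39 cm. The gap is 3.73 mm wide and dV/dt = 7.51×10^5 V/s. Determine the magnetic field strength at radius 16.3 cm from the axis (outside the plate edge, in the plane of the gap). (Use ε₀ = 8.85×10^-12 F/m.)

3.75×10^-11 T

With E = V/d, dE/dt = 2.013×10^8 V/(m·s) and πR² = 0.01716 m², giving I_d = ε₀ πR² dE/dt = 3.057×10^-5 A.
With r > R the enclosed displacement current is the full I_d; B = μ₀ I_d / (2πr) = 3.75×10^-11 T.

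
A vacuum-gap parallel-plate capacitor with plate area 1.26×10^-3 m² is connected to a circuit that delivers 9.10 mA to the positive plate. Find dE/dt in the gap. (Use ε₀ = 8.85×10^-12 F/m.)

The displacement current between the plates equals the conduction current, I_d = 9.10 mA.
Since I_d = ε₀ A dE/dt, dE/dt = I_d/(ε₀A) = (9.10×10^-3)/((8.85×10^-12)(1.26×10^-3)) = 8.16×10^11 V/(m·s).

8.16×10^11 V/(m·s)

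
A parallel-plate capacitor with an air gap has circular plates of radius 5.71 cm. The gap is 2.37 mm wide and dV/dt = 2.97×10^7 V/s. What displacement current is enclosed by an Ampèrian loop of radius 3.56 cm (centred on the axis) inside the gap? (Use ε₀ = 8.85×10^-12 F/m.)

4.42×10^-4 A

I_d = C dV/dt with C = ε₀πR²/d = 3.824×10^-11 F, so I_d = (3.824×10^-11)(2.97×10^7) = 1.136×10^-3 A.
Since J_d is uniform, the enclosed fraction is (r/R)² = 0.3887, giving I_d,enc = 4.42×10^-4 A.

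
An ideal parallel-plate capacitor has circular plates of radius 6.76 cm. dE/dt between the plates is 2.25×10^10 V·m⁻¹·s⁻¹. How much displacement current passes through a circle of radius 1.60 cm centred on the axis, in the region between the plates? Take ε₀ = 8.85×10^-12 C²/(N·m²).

Through the whole plate area (πR² = 0.01436 m²), I_d = ε₀ πR² dE/dt = 2.859×10^-3 A.
Since J_d is uniform, the enclosed fraction is (r/R)² = 0.05602, giving I_d,enc = 1.60×10^-4 A.

1.60×10^-4 A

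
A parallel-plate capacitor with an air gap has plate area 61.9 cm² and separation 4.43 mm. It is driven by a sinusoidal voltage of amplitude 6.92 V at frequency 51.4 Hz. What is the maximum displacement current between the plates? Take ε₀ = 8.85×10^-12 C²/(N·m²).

The displacement current equals the conduction current C dV/dt, which peaks at C V₀ ω.
With C = ε₀A/d = (8.85×10^-12)(6.19×10^-3)/(4.43×10^-3) = 1.237×10^-11 F and ω = 2πf = 323.0 rad/s, I_d,max = (1.237×10^-11)(6.92)(323.0) = 2.76×10^-8 A.

2.76×10^-8 A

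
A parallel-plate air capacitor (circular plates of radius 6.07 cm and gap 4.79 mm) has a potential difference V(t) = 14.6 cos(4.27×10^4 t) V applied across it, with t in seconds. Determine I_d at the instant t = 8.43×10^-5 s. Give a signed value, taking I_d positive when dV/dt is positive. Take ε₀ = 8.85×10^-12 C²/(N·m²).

5.90×10^-6 A

C = ε₀A/d = (8.85×10^-12)(0.01158)/(4.79×10^-3) = 2.140×10^-11 F. dV/dt = V₀ω·−sin(ωt); at ωt = 3.59961 rad this factor is 0.4422.
I_d = C dV/dt = (2.140×10^-11)(14.6)(4.27×10^4)(0.4422) = 5.90×10^-6 A.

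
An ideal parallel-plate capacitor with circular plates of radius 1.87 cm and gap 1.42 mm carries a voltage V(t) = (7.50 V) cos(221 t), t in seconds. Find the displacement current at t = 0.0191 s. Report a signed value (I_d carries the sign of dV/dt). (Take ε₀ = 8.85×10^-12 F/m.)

1.00×10^-8 A

dV/dt = (7.50)(221)·−sin(4.2211) = 1461 V/s.
I_d = C dV/dt with C = ε₀A/d = (8.85×10^-12)(1.099×10^-3)/(1.42×10^-3) = 6.849×10^-12 F, so I_d = (6.849×10^-12)(1461) = 1.00×10^-8 A.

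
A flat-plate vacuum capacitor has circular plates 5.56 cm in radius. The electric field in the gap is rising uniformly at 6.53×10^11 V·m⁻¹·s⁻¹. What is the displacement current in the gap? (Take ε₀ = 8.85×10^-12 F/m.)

0.0561 A

I_d = ε₀ A (dE/dt) = (8.85×10^-12)(9.712×10^-3 m²)(6.53×10^11) = 0.0561 A.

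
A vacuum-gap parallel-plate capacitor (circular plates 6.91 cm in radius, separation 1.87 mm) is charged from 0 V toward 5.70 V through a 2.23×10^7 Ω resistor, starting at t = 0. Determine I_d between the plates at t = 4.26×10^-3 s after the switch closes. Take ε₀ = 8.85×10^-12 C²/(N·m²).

With C = ε₀A/d = (8.85×10^-12)(0.01500)/(1.87×10^-3) = 7.099×10^-11 F, the time constant is τ = RC = 1.583×10^-3 s, so t/τ = 2.691 and e^(−t/τ) = 0.06781.
I_d = I_cond = (V₀/R) e^(−t/τ) = (2.556×10^-7)(0.06781) = 1.73×10^-8 A.

1.73×10^-8 A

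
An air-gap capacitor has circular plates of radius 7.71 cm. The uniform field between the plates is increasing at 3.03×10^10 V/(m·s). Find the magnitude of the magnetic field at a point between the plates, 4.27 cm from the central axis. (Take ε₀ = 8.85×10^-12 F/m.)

7.19×10^-9 T

I_d = ε₀ dΦ_E/dt = ε₀ πR² (dE/dt) = (8.85×10^-12)(0.01867)(3.03×10^10) = 5.006×10^-3 A through the full plate area.
For r < R the Ampère–Maxwell law gives B(2πr) = μ₀ I_d (r²/R²), so B = μ₀ I_d r/(2πR²) = (4π×10^-7)(5.006×10^-3)(0.0427)/(2π·0.0771²) = 7.19×10^-9 T.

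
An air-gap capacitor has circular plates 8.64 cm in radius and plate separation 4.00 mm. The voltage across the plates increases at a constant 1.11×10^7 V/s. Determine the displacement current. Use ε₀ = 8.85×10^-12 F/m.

E = V/d so dE/dt = (dV/dt)/d = 2.775×10^9 V/(m·s), and I_d = ε₀ A dE/dt = (8.85×10^-12)(0.02345)(2.775×10^9) = 5.76×10^-4 A.

5.76×10^-4 A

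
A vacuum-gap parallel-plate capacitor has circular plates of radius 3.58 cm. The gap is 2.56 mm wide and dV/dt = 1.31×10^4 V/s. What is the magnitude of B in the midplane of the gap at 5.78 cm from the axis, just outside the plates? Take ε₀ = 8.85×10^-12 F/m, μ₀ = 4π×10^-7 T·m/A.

With E = V/d, dE/dt = 5.117×10^6 V/(m·s) and πR² = 4.026×10^-3 m², giving I_d = ε₀ πR² dE/dt = 1.823×10^-7 A.
For r ≥ R the full I_d is enclosed: B = μ₀ I_d/(2πr) = (4π×10^-7)(1.823×10^-7)/(2π·0.0578) = 6.31×10^-13 T.

6.31×10^-13 T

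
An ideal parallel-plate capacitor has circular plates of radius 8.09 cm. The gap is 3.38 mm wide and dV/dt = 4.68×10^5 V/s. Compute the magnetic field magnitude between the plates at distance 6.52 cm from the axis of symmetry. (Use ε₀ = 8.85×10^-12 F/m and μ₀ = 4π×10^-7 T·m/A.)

I_d = C dV/dt with C = ε₀πR²/d = 5.383×10^-11 F, so I_d = (5.383×10^-11)(4.68×10^5) = 2.519×10^-5 A.
For r < R the Ampère–Maxwell law gives B(2πr) = μ₀ I_d (r²/R²), so B = μ₀ I_d r/(2πR²) = (4π×10^-7)(2.519×10^-5)(0.0652)/(2π·0.0809²) = 5.02×10^-11 T.

5.02×10^-11 T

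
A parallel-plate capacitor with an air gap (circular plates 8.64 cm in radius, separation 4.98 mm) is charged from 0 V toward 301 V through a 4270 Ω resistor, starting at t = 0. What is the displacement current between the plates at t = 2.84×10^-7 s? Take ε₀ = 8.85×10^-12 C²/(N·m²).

0.0143 A

C = ε₀A/d = (8.85×10^-12)(0.02345)/(4.98×10^-3) = 4.167×10^-11 F and τ = RC = 1.779×10^-7 s. I_d in the gap equals the RC charging current.
I_d(t) = (V₀/R) e^(−t/τ) = 0.07049 · e^(−1.596) = 0.0143 A.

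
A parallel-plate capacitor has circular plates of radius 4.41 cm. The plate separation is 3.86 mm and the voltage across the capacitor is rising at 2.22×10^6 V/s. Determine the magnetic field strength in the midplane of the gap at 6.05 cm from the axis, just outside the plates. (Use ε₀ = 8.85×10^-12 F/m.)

With E = V/d, dE/dt = 5.751×10^8 V/(m·s) and πR² = 6.110×10^-3 m², giving I_d = ε₀ πR² dE/dt = 3.110×10^-5 A.
For r ≥ R the full I_d is enclosed: B = μ₀ I_d/(2πr) = (4π×10^-7)(3.110×10^-5)/(2π·0.0605) = 1.03×10^-10 T.

1.03×10^-10 T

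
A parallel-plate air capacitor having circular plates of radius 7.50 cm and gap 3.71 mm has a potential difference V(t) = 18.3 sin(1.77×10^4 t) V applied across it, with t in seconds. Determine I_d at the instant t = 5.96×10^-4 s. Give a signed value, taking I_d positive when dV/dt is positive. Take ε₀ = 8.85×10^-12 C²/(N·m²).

-5.89×10^-6 A

C = ε₀A/d = (8.85×10^-12)(0.01767)/(3.71×10^-3) = 4.215×10^-11 F. dV/dt = V₀ω·cos(ωt); at ωt = 10.5492 rad this factor is -0.4317.
I_d = C dV/dt = (4.215×10^-11)(18.3)(1.77×10^4)(-0.4317) = -5.89×10^-6 A.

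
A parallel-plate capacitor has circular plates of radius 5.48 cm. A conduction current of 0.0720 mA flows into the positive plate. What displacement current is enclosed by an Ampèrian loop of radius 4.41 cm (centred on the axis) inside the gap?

No conduction current crosses the gap, so I_d there equals the 7.20×10^-5 A in the leads.
Since J_d is uniform, the enclosed fraction is (r/R)² = 0.6476, giving I_d,enc = 4.66×10^-5 A.

4.66×10^-5 A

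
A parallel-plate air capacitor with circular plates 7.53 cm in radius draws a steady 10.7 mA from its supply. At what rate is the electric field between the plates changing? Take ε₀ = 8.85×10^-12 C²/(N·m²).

6.79×10^10 V/(m·s)

The displacement current between the plates equals the conduction current, I_d = 10.7 mA.
Since I_d = ε₀ A dE/dt, dE/dt = I_d/(ε₀A) = (0.0107)/((8.85×10^-12)(0.01781)) = 6.79×10^10 V/(m·s).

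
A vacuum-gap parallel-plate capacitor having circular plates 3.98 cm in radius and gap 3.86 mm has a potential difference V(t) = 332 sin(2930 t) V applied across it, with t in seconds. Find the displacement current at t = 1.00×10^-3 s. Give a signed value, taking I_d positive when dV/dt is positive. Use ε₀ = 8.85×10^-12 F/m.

-1.09×10^-5 A

dV/dt = (332)(2930)·cos(2.93) = -9.511×10^5 V/s.
I_d = C dV/dt with C = ε₀A/d = (8.85×10^-12)(4.976×10^-3)/(3.86×10^-3) = 1.141×10^-11 F, so I_d = (1.141×10^-11)(-9.511×10^5) = -1.09×10^-5 A.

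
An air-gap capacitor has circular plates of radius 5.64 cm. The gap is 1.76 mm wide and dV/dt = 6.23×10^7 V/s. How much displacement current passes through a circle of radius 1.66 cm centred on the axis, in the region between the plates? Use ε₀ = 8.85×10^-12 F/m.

I_d = C dV/dt with C = ε₀πR²/d = 5.025×10^-11 F, so I_d = (5.025×10^-11)(6.23×10^7) = 3.131×10^-3 A.
Through an area πr² the displacement current is I_d·(πr²/πR²) = I_d (r/R)² = 2.71×10^-4 A.

2.71×10^-4 A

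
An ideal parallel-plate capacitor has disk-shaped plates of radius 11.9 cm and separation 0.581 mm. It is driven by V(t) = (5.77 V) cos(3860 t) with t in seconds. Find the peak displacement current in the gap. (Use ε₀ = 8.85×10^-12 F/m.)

C = ε₀A/d = (8.85×10^-12)(0.04449)/(5.81×10^-4) = 6.777×10^-10 F; ω = 3860 rad/s.
I_d = C dV/dt, so |I_d|_max = C V₀ ω = (6.777×10^-10)(5.77)(3860) = 1.51×10^-5 A.

1.51×10^-5 A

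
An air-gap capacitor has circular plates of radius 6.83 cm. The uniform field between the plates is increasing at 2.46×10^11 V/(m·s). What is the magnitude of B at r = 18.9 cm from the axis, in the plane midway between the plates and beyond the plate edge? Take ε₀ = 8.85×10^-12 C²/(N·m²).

3.38×10^-8 T

Through the whole plate area (πR² = 0.01466 m²), I_d = ε₀ πR² dE/dt = 0.03192 A.
For r ≥ R the full I_d is enclosed: B = μ₀ I_d/(2πr) = (4π×10^-7)(0.03192)/(2π·0.189) = 3.38×10^-8 T.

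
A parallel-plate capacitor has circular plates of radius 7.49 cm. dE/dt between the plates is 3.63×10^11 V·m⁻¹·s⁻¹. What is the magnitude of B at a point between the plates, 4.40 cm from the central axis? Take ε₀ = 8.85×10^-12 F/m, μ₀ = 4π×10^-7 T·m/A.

8.88×10^-8 T

Through the whole plate area (πR² = 0.01762 m²), I_d = ε₀ πR² dE/dt = 0.05661 A.
For r < R the Ampère–Maxwell law gives B(2πr) = μ₀ I_d (r²/R²), so B = μ₀ I_d r/(2πR²) = (4π×10^-7)(0.05661)(0.0440)/(2π·0.0749²) = 8.88×10^-8 T.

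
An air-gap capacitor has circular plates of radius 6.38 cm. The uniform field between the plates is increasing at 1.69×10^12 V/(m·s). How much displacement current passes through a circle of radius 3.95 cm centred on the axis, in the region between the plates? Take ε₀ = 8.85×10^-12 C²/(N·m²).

Through the whole plate area (πR² = 0.01279 m²), I_d = ε₀ πR² dE/dt = 0.1913 A.
Through an area πr² the displacement current is I_d·(πr²/πR²) = I_d (r/R)² = 0.0733 A.

0.0733 A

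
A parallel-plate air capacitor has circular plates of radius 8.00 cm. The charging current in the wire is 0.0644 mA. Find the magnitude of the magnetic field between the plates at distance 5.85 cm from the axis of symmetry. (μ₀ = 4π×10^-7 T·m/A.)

No conduction current crosses the gap, so I_d there equals the 6.44×10^-5 A in the leads.
∮B·dl = μ₀ I_d,enc with I_d,enc = I_d r²/R² = 3.444×10^-5 A; so B = μ₀ I_d,enc/(2πr) = 1.18×10^-10 T.

1.18×10^-10 T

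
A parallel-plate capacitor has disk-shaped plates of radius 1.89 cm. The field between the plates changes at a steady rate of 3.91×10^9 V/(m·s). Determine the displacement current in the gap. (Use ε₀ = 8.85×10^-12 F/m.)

With a uniform field, Φ_E = EA, so I_d = ε₀ A dE/dt = 3.88×10^-5 A.

3.88×10^-5 A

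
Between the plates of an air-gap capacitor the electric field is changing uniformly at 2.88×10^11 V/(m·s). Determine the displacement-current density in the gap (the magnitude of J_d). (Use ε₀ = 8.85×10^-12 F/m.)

2.55 A/m²

J_d = ε₀ ∂E/∂t, so J_d = 2.55 A/m².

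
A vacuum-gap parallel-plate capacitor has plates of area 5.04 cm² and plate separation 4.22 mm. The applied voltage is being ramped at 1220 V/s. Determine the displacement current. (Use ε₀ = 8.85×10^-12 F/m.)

1.29×10^-9 A

The field between the plates is E = V/d, so dE/dt = (1220)/(4.22×10^-3 m) = 2.891×10^5 V/(m·s).
I_d = ε₀ A (dE/dt) = (8.85×10^-12)(5.04×10^-4)(2.891×10^5) = 1.29×10^-9 A.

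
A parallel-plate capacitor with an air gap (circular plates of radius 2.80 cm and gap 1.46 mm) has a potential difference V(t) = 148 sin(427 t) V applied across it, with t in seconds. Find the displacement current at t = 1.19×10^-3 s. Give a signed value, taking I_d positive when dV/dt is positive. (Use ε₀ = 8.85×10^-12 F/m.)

8.24×10^-7 A

dV/dt = (148)(427)·cos(0.50813) = 5.521×10^4 V/s.
I_d = C dV/dt with C = ε₀A/d = (8.85×10^-12)(2.463×10^-3)/(1.46×10^-3) = 1.493×10^-11 F, so I_d = (1.493×10^-11)(5.521×10^4) = 8.24×10^-7 A.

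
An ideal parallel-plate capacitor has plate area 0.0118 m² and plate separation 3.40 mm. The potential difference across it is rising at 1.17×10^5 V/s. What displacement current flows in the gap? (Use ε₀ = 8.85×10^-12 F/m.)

3.59×10^-6 A

E = V/d so dE/dt = (dV/dt)/d = 3.441×10^7 V/(m·s), and I_d = ε₀ A dE/dt = (8.85×10^-12)(0.0118)(3.441×10^7) = 3.59×10^-6 A.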